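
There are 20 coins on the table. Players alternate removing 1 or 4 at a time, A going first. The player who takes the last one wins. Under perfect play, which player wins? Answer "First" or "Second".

Second

i:   0  1  2  3  4  5  6  7  8  9 10 11 12 13 14 15 16 17 18 19 20
     L  W  L  W  W  L  W  L  W  W  L  W  L  W  W  L  W  L  W  W  L
Position 20 is L, so the second player wins.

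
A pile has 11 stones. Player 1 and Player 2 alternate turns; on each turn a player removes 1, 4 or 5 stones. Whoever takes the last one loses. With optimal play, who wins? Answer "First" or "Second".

Second

Compute winning (W) and losing (L) positions by backward induction:
i:   0  1  2  3  4  5  6  7  8  9 10 11
     W  L  W  L  W  W  W  W  W  L  W  L
Position 11 is L, so the second player wins.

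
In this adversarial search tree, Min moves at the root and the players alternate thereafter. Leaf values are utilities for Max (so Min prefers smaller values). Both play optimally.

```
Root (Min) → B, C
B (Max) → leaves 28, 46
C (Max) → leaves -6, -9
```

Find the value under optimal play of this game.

-6

B (Max): max(28, 46) = 46
C (Max): max(-6, -9) = -6
Root (Min): min(46, -6) = -6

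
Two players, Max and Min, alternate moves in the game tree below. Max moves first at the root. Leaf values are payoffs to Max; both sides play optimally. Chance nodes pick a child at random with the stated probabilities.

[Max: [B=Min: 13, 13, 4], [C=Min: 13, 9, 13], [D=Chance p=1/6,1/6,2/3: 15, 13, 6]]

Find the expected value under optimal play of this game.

B (Min): min(13, 13, 4) = 4
C (Min): min(13, 9, 13) = 9
D (Chance): 1/6·15 + 1/6·13 + 2/3·6 = 8.67
Root (Max): max(4, 9, 8.67) = 9

9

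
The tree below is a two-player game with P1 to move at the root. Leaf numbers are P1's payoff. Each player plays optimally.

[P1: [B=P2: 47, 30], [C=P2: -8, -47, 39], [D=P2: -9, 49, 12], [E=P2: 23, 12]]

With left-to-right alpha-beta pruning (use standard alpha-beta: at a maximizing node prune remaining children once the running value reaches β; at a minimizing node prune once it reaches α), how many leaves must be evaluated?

B [α=-∞,β=+∞]: v=30
C [α=30,β=+∞]: v=-8 after child 1 ≤ α → α-cutoff, skip 2
D [α=30,β=+∞]: v=-9 after child 1 ≤ α → α-cutoff, skip 2
E [α=30,β=+∞]: v=23 after child 1 ≤ α → α-cutoff, skip 1
Root [α=-∞,β=+∞]: v=30
Leaves evaluated: 5 of 10.

5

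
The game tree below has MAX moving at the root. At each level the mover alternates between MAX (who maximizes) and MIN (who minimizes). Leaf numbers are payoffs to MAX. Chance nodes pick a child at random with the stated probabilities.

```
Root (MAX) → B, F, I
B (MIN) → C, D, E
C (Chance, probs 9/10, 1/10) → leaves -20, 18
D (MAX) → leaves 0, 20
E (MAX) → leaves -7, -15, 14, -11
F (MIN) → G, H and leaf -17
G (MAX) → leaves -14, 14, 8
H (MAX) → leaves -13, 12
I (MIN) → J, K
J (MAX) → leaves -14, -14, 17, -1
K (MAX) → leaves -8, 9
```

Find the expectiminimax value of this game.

9

C (Chance): 9/10·-20 + 1/10·18 = -16.2
D (MAX): max(0, 20) = 20
E (MAX): max(-7, -15, 14, -11) = 14
B (MIN): min(-16.2, 20, 14) = -16.2
G (MAX): max(-14, 14, 8) = 14
H (MAX): max(-13, 12) = 12
F (MIN): min(14, 12, -17) = -17
J (MAX): max(-14, -14, 17, -1) = 17
K (MAX): max(-8, 9) = 9
I (MIN): min(17, 9) = 9
Root (MAX): max(-16.2, -17, 9) = 9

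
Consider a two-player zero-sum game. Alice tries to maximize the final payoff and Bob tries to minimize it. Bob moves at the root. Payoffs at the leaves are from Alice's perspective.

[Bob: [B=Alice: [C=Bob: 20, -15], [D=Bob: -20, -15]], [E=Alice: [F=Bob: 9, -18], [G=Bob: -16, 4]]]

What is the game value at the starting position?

-16

C (Bob): min(20, -15) = -15
D (Bob): min(-20, -15) = -20
B (Alice): max(-15, -20) = -15
F (Bob): min(9, -18) = -18
G (Bob): min(-16, 4) = -16
E (Alice): max(-18, -16) = -16
Root (Bob): min(-15, -16) = -16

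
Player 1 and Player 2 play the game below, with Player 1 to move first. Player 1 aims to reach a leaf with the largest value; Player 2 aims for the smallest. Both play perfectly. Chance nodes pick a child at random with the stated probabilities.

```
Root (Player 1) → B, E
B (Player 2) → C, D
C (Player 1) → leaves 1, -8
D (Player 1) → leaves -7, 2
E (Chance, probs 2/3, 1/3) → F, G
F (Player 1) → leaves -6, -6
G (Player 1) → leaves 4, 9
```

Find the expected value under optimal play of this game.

1

C (Player 1): max(1, -8) = 1
D (Player 1): max(-7, 2) = 2
B (Player 2): min(1, 2) = 1
F (Player 1): max(-6, -6) = -6
G (Player 1): max(4, 9) = 9
E (Chance): 2/3·-6 + 1/3·9 = -1
Root (Player 1): max(1, -1) = 1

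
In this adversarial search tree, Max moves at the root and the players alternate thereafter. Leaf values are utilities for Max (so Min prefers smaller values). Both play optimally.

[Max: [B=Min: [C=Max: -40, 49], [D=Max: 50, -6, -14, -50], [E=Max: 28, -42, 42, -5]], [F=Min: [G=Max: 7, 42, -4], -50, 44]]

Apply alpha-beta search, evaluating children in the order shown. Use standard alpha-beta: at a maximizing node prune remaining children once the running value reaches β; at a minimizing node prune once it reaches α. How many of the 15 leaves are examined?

C [α=-∞,β=+∞]: v=49
D [α=-∞,β=49]: v=50 after child 1 ≥ β → β-cutoff, skip 3
E [α=-∞,β=49]: v=42
B [α=-∞,β=+∞]: v=42
G [α=42,β=+∞]: v=42
F [α=42,β=+∞]: v=42 after child 1 ≤ α → α-cutoff, skip 2
Root [α=-∞,β=+∞]: v=42
Leaves evaluated: 10 of 15.

10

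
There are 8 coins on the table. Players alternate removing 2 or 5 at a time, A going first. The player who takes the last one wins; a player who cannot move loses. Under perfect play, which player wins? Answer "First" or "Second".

Second

i:   0  1  2  3  4  5  6  7  8
     L  L  W  W  L  W  W  L  L
Position 8 is L, so the second player wins.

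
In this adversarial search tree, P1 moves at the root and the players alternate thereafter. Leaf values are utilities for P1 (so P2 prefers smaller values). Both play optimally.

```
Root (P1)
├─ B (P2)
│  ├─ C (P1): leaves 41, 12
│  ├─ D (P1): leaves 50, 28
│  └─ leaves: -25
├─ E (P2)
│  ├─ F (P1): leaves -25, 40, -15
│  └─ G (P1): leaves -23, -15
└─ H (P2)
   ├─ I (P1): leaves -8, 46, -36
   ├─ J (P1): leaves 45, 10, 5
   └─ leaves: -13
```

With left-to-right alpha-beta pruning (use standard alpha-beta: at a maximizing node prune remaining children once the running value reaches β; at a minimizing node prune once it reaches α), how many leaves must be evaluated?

C [α=-∞,β=+∞]: v=41
D [α=-∞,β=41]: v=50 after child 1 ≥ β → β-cutoff, skip 1
B [α=-∞,β=+∞]: v=-25
F [α=-25,β=+∞]: v=40
G [α=-25,β=40]: v=-15
E [α=-25,β=+∞]: v=-15
I [α=-15,β=+∞]: v=46
J [α=-15,β=46]: v=45
H [α=-15,β=+∞]: v=-13
Root [α=-∞,β=+∞]: v=-13
Leaves evaluated: 16 of 17.

16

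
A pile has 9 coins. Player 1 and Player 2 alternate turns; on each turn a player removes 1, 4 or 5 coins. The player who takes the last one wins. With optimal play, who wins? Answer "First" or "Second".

First

W/L table (W = player to move can force a win):
i:   0  1  2  3  4  5  6  7  8  9
     L  W  L  W  W  W  W  W  L  W
Position 9 is W, so the first player wins.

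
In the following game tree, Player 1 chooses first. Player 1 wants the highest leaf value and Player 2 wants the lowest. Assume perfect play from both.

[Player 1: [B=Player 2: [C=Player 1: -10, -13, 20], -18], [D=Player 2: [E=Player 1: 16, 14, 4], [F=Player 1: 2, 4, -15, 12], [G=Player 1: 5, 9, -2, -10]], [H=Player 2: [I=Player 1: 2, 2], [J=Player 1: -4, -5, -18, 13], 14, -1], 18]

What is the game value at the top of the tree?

18

C (Player 1): max(-10, -13, 20) = 20
B (Player 2): min(20, -18) = -18
E (Player 1): max(16, 14, 4) = 16
F (Player 1): max(2, 4, -15, 12) = 12
G (Player 1): max(5, 9, -2, -10) = 9
D (Player 2): min(16, 12, 9) = 9
I (Player 1): max(2, 2) = 2
J (Player 1): max(-4, -5, -18, 13) = 13
H (Player 2): min(2, 13, 14, -1) = -1
Root (Player 1): max(-18, 9, -1, 18) = 18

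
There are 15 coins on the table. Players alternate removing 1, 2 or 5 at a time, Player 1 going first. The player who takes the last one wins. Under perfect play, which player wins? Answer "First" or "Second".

i:   0  1  2  3  4  5  6  7  8  9 10 11 12 13 14 15
     L  W  W  L  W  W  L  W  W  L  W  W  L  W  W  L
Position 15 is L, so the second player wins.

Second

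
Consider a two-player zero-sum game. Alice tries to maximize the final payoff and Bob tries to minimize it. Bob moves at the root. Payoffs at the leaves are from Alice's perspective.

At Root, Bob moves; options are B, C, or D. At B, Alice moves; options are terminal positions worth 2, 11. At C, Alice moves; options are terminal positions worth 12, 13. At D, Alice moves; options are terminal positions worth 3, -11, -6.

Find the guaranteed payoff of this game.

B (Alice): max(2, 11) = 11
C (Alice): max(12, 13) = 13
D (Alice): max(3, -11, -6) = 3
Root (Bob): min(11, 13, 3) = 3

3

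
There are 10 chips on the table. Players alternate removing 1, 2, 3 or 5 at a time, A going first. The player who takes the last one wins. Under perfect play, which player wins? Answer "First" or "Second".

Compute winning (W) and losing (L) positions by backward induction:
i:   0  1  2  3  4  5  6  7  8  9 10
     L  W  W  W  L  W  W  W  L  W  W
Position 10 is W, so the first player wins.

First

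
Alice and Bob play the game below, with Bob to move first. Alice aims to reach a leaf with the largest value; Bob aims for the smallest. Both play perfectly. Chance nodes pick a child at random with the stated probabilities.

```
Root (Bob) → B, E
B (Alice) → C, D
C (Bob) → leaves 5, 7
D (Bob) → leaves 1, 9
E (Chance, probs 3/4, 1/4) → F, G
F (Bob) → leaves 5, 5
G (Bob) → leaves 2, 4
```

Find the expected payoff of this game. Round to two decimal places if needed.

4.25

C (Bob): min(5, 7) = 5
D (Bob): min(1, 9) = 1
B (Alice): max(5, 1) = 5
F (Bob): min(5, 5) = 5
G (Bob): min(2, 4) = 2
E (Chance): 3/4·5 + 1/4·2 = 4.25
Root (Bob): min(5, 4.25) = 4.25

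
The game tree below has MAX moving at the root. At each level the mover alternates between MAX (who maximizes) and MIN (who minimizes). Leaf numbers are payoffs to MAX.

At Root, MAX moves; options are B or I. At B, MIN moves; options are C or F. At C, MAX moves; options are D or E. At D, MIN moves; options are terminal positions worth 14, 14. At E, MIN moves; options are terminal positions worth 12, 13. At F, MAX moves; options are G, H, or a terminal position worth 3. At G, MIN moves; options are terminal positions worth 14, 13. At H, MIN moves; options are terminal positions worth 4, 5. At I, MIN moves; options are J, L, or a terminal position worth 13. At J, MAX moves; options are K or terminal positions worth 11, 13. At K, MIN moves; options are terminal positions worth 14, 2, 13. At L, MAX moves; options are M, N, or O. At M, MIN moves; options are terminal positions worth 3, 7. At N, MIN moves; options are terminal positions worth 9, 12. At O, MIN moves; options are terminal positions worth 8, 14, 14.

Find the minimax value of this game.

13

D (MIN): min(14, 14) = 14
E (MIN): min(12, 13) = 12
C (MAX): max(14, 12) = 14
G (MIN): min(14, 13) = 13
H (MIN): min(4, 5) = 4
F (MAX): max(13, 4, 3) = 13
B (MIN): min(14, 13) = 13
K (MIN): min(14, 2, 13) = 2
J (MAX): max(2, 11, 13) = 13
M (MIN): min(3, 7) = 3
N (MIN): min(9, 12) = 9
O (MIN): min(8, 14, 14) = 8
L (MAX): max(3, 9, 8) = 9
I (MIN): min(13, 9, 13) = 9
Root (MAX): max(13, 9) = 13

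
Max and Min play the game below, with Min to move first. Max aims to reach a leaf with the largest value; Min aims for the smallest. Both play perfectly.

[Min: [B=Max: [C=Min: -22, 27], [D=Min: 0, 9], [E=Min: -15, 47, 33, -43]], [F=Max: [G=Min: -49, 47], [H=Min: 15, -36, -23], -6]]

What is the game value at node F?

G: min(-49, 47) = -49
H: min(15, -36, -23) = -36
F: max(-49, -36, -6) = -6

-6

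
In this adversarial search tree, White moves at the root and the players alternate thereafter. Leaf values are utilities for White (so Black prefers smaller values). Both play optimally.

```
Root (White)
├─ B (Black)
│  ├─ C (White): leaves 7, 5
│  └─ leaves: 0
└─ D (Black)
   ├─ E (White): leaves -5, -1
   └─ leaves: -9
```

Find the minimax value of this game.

C (White): max(7, 5) = 7
B (Black): min(7, 0) = 0
E (White): max(-5, -1) = -1
D (Black): min(-1, -9) = -9
Root (White): max(0, -9) = 0

0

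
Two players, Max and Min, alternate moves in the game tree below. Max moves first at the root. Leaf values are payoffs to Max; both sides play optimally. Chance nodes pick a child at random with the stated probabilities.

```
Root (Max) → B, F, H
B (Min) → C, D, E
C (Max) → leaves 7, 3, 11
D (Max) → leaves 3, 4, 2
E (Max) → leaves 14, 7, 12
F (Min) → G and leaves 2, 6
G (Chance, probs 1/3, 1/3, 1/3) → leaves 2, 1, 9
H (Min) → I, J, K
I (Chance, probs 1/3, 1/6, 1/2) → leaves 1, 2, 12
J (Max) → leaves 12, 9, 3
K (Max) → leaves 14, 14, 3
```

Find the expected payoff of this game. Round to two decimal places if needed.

6.67

C (Max): max(7, 3, 11) = 11
D (Max): max(3, 4, 2) = 4
E (Max): max(14, 7, 12) = 14
B (Min): min(11, 4, 14) = 4
G (Chance): 1/3·2 + 1/3·1 + 1/3·9 = 4
F (Min): min(4, 2, 6) = 2
I (Chance): 1/3·1 + 1/6·2 + 1/2·12 = 6.67
J (Max): max(12, 9, 3) = 12
K (Max): max(14, 14, 3) = 14
H (Min): min(6.67, 12, 14) = 6.67
Root (Max): max(4, 2, 6.67) = 6.67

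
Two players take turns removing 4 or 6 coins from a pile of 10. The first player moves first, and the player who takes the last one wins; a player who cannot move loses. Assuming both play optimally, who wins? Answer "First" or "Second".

Mark each pile size as W (mover wins) or L (mover loses):
i:   0  1  2  3  4  5  6  7  8  9 10
     L  L  L  L  W  W  W  W  W  W  L
Position 10 is L, so the second player wins.

Second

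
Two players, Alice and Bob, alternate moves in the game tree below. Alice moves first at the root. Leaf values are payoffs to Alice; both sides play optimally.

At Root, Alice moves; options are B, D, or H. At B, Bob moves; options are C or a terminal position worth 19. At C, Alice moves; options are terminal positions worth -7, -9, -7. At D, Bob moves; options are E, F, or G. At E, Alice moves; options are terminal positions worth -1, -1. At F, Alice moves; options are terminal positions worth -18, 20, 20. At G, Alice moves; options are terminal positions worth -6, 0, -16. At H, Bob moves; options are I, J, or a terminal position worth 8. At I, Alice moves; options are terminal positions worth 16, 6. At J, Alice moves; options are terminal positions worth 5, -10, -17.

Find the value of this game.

C (Alice): max(-7, -9, -7) = -7
B (Bob): min(-7, 19) = -7
E (Alice): max(-1, -1) = -1
F (Alice): max(-18, 20, 20) = 20
G (Alice): max(-6, 0, -16) = 0
D (Bob): min(-1, 20, 0) = -1
I (Alice): max(16, 6) = 16
J (Alice): max(5, -10, -17) = 5
H (Bob): min(16, 5, 8) = 5
Root (Alice): max(-7, -1, 5) = 5

5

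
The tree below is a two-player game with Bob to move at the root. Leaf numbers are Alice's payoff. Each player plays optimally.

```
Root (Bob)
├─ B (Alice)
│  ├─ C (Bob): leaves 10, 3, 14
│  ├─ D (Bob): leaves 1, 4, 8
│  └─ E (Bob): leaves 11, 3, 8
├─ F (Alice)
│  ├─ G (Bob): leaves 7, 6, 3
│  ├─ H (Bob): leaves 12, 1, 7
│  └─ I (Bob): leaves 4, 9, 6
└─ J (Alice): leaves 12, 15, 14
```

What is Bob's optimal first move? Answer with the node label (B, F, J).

B

C (Bob): min(10, 3, 14) = 3
D (Bob): min(1, 4, 8) = 1
E (Bob): min(11, 3, 8) = 3
B (Alice): max(3, 1, 3) = 3
G (Bob): min(7, 6, 3) = 3
H (Bob): min(12, 1, 7) = 1
I (Bob): min(4, 9, 6) = 4
F (Alice): max(3, 1, 4) = 4
J (Alice): max(12, 15, 14) = 15
Root (Bob): min(3, 4, 15) = 3
Bob picks the child with the lowest value: B (value 3).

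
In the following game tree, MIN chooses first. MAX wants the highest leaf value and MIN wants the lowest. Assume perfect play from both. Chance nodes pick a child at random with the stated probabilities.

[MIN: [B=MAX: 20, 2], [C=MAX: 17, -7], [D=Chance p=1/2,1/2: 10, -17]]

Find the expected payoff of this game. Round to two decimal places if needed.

B (MAX): max(20, 2) = 20
C (MAX): max(17, -7) = 17
D (Chance): 1/2·10 + 1/2·-17 = -3.5
Root (MIN): min(20, 17, -3.5) = -3.5

-3.5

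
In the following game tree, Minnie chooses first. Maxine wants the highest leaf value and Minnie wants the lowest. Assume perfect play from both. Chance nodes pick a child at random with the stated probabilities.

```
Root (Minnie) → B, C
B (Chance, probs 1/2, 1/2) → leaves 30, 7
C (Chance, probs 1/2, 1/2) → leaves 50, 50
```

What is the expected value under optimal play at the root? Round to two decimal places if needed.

18.5

B (Chance): 1/2·30 + 1/2·7 = 18.5
C (Chance): 1/2·50 + 1/2·50 = 50
Root (Minnie): min(18.5, 50) = 18.5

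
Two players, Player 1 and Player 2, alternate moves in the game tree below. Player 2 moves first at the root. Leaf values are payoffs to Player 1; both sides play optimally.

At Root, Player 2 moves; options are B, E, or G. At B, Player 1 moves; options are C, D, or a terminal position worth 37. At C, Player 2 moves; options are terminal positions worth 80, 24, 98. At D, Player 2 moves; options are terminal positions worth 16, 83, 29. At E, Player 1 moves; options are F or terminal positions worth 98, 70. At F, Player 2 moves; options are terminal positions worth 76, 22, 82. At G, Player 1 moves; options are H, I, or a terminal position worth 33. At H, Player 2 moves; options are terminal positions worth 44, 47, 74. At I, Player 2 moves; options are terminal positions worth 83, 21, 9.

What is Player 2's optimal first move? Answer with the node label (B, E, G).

C (Player 2): min(80, 24, 98) = 24
D (Player 2): min(16, 83, 29) = 16
B (Player 1): max(24, 16, 37) = 37
F (Player 2): min(76, 22, 82) = 22
E (Player 1): max(22, 98, 70) = 98
H (Player 2): min(44, 47, 74) = 44
I (Player 2): min(83, 21, 9) = 9
G (Player 1): max(44, 9, 33) = 44
Root (Player 2): min(37, 98, 44) = 37
Player 2 picks the child with the lowest value: B (value 37).

B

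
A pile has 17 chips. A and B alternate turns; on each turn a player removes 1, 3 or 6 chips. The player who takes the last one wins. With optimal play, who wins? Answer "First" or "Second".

Positions where the player to move wins (W) vs loses (L):
i:   0  1  2  3  4  5  6  7  8  9 10 11 12 13 14 15 16 17
     L  W  L  W  L  W  W  W  W  L  W  L  W  L  W  W  W  W
Position 17 is W, so the first player wins.

First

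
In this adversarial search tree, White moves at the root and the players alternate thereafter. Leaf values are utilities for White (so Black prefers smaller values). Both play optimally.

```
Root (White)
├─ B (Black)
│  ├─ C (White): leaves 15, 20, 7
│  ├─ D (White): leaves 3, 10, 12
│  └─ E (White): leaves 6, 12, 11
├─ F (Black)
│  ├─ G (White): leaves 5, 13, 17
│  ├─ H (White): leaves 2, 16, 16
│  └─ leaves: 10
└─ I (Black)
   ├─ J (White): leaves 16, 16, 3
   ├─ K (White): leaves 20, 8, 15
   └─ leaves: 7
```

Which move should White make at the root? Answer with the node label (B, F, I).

C (White): max(15, 20, 7) = 20
D (White): max(3, 10, 12) = 12
E (White): max(6, 12, 11) = 12
B (Black): min(20, 12, 12) = 12
G (White): max(5, 13, 17) = 17
H (White): max(2, 16, 16) = 16
F (Black): min(17, 16, 10) = 10
J (White): max(16, 16, 3) = 16
K (White): max(20, 8, 15) = 20
I (Black): min(16, 20, 7) = 7
Root (White): max(12, 10, 7) = 12
White picks the child with the highest value: B (value 12).

B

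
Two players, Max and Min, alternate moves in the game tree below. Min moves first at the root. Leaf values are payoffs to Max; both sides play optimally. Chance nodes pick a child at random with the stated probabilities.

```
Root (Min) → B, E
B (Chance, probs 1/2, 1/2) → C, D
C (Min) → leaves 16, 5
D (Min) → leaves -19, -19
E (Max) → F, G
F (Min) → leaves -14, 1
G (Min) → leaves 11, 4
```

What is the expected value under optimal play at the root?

C (Min): min(16, 5) = 5
D (Min): min(-19, -19) = -19
B (Chance): 1/2·5 + 1/2·-19 = -7
F (Min): min(-14, 1) = -14
G (Min): min(11, 4) = 4
E (Max): max(-14, 4) = 4
Root (Min): min(-7, 4) = -7

-7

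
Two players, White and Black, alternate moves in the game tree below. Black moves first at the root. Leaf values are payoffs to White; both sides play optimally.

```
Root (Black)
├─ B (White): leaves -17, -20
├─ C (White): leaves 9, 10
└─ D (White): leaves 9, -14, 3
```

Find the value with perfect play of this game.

B (White): max(-17, -20) = -17
C (White): max(9, 10) = 10
D (White): max(9, -14, 3) = 9
Root (Black): min(-17, 10, 9) = -17

-17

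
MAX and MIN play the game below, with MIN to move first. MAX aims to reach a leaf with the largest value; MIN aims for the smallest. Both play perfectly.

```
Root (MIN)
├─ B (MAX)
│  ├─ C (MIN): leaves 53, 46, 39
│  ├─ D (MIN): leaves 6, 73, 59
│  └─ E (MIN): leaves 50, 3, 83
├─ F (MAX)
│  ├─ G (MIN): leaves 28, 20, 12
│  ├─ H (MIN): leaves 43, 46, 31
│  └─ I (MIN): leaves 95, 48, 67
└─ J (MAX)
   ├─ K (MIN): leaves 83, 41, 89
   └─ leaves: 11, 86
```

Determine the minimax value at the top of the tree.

39

C (MIN): min(53, 46, 39) = 39
D (MIN): min(6, 73, 59) = 6
E (MIN): min(50, 3, 83) = 3
B (MAX): max(39, 6, 3) = 39
G (MIN): min(28, 20, 12) = 12
H (MIN): min(43, 46, 31) = 31
I (MIN): min(95, 48, 67) = 48
F (MAX): max(12, 31, 48) = 48
K (MIN): min(83, 41, 89) = 41
J (MAX): max(41, 11, 86) = 86
Root (MIN): min(39, 48, 86) = 39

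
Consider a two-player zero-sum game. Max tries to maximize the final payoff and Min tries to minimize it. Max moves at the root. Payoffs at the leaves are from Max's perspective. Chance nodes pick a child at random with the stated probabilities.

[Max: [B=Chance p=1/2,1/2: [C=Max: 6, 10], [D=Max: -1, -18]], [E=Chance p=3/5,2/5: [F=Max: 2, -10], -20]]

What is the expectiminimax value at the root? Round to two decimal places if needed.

C (Max): max(6, 10) = 10
D (Max): max(-1, -18) = -1
B (Chance): 1/2·10 + 1/2·-1 = 4.5
F (Max): max(2, -10) = 2
E (Chance): 3/5·2 + 2/5·-20 = -6.8
Root (Max): max(4.5, -6.8) = 4.5

4.5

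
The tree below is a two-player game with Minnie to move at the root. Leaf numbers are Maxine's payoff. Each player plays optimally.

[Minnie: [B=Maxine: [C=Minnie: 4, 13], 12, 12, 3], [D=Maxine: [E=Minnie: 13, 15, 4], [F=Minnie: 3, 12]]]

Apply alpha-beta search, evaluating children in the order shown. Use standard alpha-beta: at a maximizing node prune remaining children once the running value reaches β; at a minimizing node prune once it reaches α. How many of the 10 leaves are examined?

9

C [α=-∞,β=+∞]: v=4
B [α=-∞,β=+∞]: v=12
E [α=-∞,β=12]: v=4
F [α=4,β=12]: v=3 after child 1 ≤ α → α-cutoff, skip 1
D [α=-∞,β=12]: v=4
Root [α=-∞,β=+∞]: v=4
Leaves evaluated: 9 of 10.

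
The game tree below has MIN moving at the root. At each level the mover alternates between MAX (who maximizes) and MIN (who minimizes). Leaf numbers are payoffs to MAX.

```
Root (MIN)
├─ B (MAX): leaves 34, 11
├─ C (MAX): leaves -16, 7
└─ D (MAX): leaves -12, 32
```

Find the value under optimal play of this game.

7

B (MAX): max(34, 11) = 34
C (MAX): max(-16, 7) = 7
D (MAX): max(-12, 32) = 32
Root (MIN): min(34, 7, 32) = 7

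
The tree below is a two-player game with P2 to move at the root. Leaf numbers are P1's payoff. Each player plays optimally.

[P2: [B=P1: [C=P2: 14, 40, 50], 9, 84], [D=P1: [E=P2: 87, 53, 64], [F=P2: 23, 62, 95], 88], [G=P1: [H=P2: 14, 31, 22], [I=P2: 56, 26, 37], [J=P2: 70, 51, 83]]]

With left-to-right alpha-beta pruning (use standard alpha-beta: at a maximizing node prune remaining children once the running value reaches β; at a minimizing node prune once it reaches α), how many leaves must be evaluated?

C [α=-∞,β=+∞]: v=14
B [α=-∞,β=+∞]: v=84
E [α=-∞,β=84]: v=53
F [α=53,β=84]: v=23 after child 1 ≤ α → α-cutoff, skip 2
D [α=-∞,β=84]: v=88
H [α=-∞,β=84]: v=14
I [α=14,β=84]: v=26
J [α=26,β=84]: v=51
G [α=-∞,β=84]: v=51
Root [α=-∞,β=+∞]: v=51
Leaves evaluated: 19 of 21.

19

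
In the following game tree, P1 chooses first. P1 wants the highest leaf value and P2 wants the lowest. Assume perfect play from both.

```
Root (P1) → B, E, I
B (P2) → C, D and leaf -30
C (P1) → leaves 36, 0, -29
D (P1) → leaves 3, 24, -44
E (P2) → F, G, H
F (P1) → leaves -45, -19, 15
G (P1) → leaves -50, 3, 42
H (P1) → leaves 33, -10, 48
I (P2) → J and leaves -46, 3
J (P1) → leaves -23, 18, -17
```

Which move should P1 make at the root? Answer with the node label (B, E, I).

C (P1): max(36, 0, -29) = 36
D (P1): max(3, 24, -44) = 24
B (P2): min(36, 24, -30) = -30
F (P1): max(-45, -19, 15) = 15
G (P1): max(-50, 3, 42) = 42
H (P1): max(33, -10, 48) = 48
E (P2): min(15, 42, 48) = 15
J (P1): max(-23, 18, -17) = 18
I (P2): min(18, -46, 3) = -46
Root (P1): max(-30, 15, -46) = 15
P1 picks the child with the highest value: E (value 15).

E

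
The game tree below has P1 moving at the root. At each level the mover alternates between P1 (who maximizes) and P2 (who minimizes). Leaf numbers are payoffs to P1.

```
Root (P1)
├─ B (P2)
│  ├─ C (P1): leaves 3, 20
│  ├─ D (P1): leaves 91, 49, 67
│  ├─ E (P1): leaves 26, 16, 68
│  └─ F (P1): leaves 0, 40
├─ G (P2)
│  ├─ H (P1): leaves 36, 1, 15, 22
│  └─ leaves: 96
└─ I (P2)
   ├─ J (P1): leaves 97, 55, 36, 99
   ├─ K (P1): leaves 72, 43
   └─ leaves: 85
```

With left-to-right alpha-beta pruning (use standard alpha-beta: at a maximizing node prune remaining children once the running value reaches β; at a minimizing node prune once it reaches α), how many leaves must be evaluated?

18

C [α=-∞,β=+∞]: v=20
D [α=-∞,β=20]: v=91 after child 1 ≥ β → β-cutoff, skip 2
E [α=-∞,β=20]: v=26 after child 1 ≥ β → β-cutoff, skip 2
F [α=-∞,β=20]: v=40
B [α=-∞,β=+∞]: v=20
H [α=20,β=+∞]: v=36
G [α=20,β=+∞]: v=36
J [α=36,β=+∞]: v=99
K [α=36,β=99]: v=72
I [α=36,β=+∞]: v=72
Root [α=-∞,β=+∞]: v=72
Leaves evaluated: 18 of 22.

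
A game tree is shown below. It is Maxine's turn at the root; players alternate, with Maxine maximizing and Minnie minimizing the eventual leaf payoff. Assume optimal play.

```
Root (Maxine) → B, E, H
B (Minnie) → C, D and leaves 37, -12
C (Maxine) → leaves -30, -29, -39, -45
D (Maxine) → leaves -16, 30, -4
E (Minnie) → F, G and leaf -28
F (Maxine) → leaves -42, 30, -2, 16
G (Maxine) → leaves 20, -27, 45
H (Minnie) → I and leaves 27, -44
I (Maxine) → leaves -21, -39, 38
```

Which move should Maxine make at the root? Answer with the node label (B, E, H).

C (Maxine): max(-30, -29, -39, -45) = -29
D (Maxine): max(-16, 30, -4) = 30
B (Minnie): min(-29, 30, 37, -12) = -29
F (Maxine): max(-42, 30, -2, 16) = 30
G (Maxine): max(20, -27, 45) = 45
E (Minnie): min(30, 45, -28) = -28
I (Maxine): max(-21, -39, 38) = 38
H (Minnie): min(38, 27, -44) = -44
Root (Maxine): max(-29, -28, -44) = -28
Maxine picks the child with the highest value: E (value -28).

E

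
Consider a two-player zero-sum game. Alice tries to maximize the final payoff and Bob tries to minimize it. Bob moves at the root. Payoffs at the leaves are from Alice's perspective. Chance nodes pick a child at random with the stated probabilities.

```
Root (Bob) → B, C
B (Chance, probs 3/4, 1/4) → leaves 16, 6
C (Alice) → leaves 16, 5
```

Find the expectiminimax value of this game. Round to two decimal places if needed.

B (Chance): 3/4·16 + 1/4·6 = 13.5
C (Alice): max(16, 5) = 16
Root (Bob): min(13.5, 16) = 13.5

13.5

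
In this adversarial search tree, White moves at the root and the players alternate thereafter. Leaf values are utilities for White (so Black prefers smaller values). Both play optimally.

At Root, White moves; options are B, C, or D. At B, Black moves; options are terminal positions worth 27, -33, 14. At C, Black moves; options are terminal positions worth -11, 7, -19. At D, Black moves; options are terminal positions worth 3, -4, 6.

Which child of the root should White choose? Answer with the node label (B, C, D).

B (Black): min(27, -33, 14) = -33
C (Black): min(-11, 7, -19) = -19
D (Black): min(3, -4, 6) = -4
Root (White): max(-33, -19, -4) = -4
White picks the child with the highest value: D (value -4).

D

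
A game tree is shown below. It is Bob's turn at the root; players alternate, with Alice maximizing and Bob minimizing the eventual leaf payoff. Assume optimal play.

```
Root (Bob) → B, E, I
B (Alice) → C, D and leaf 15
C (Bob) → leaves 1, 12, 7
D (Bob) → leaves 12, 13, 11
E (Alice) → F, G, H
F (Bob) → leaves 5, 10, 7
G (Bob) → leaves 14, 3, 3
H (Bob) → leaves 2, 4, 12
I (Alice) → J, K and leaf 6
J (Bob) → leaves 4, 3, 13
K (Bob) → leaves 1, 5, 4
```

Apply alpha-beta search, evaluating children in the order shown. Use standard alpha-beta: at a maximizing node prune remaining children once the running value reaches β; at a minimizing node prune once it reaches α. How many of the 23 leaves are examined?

18

C [α=-∞,β=+∞]: v=1
D [α=1,β=+∞]: v=11
B [α=-∞,β=+∞]: v=15
F [α=-∞,β=15]: v=5
G [α=5,β=15]: v=3 after child 2 ≤ α → α-cutoff, skip 1
H [α=5,β=15]: v=2 after child 1 ≤ α → α-cutoff, skip 2
E [α=-∞,β=15]: v=5
J [α=-∞,β=5]: v=3
K [α=3,β=5]: v=1 after child 1 ≤ α → α-cutoff, skip 2
I [α=-∞,β=5]: v=6
Root [α=-∞,β=+∞]: v=5
Leaves evaluated: 18 of 23.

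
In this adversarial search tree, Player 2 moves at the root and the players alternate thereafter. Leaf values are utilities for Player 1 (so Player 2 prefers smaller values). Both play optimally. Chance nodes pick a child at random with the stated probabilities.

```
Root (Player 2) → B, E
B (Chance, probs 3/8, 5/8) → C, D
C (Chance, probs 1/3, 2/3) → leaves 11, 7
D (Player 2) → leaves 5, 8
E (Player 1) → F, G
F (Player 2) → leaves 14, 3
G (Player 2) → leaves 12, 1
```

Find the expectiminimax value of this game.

3

C (Chance): 1/3·11 + 2/3·7 = 8.33
D (Player 2): min(5, 8) = 5
B (Chance): 3/8·8.33 + 5/8·5 = 6.25
F (Player 2): min(14, 3) = 3
G (Player 2): min(12, 1) = 1
E (Player 1): max(3, 1) = 3
Root (Player 2): min(6.25, 3) = 3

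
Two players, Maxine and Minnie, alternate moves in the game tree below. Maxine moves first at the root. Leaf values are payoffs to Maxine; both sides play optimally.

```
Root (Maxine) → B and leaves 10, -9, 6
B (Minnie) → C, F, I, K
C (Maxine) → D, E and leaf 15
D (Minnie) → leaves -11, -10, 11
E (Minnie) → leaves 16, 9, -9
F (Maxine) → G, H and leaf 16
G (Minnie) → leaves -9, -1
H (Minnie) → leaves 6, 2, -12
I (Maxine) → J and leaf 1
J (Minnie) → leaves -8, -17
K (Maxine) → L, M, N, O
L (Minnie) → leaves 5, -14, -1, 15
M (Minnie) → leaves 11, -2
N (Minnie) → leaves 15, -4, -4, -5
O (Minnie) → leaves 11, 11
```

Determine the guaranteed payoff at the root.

D (Minnie): min(-11, -10, 11) = -11
E (Minnie): min(16, 9, -9) = -9
C (Maxine): max(-11, -9, 15) = 15
G (Minnie): min(-9, -1) = -9
H (Minnie): min(6, 2, -12) = -12
F (Maxine): max(-9, -12, 16) = 16
J (Minnie): min(-8, -17) = -17
I (Maxine): max(-17, 1) = 1
L (Minnie): min(5, -14, -1, 15) = -14
M (Minnie): min(11, -2) = -2
N (Minnie): min(15, -4, -4, -5) = -5
O (Minnie): min(11, 11) = 11
K (Maxine): max(-14, -2, -5, 11) = 11
B (Minnie): min(15, 16, 1, 11) = 1
Root (Maxine): max(1, 10, -9, 6) = 10

10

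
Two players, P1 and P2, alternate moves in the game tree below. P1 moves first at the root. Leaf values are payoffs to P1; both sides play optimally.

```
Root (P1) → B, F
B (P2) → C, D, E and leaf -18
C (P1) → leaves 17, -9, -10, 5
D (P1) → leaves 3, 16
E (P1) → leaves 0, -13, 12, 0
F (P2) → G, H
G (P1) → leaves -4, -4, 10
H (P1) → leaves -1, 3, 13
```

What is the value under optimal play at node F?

10

G: max(-4, -4, 10) = 10
H: max(-1, 3, 13) = 13
F: min(10, 13) = 10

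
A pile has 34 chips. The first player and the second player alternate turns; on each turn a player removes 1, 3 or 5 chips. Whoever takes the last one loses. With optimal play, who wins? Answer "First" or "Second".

First

Mark each pile size as W (mover wins) or L (mover loses):
i:   0  1  2  3  4  5  6  7  8  9 10 11 12 13 14 15 16 17 18 19 20 21 22 23 24 25 26 27 28 29 30 31 32 33 34
     W  L  W  L  W  L  W  L  W  L  W  L  W  L  W  L  W  L  W  L  W  L  W  L  W  L  W  L  W  L  W  L  W  L  W
Position 34 is W, so the first player wins.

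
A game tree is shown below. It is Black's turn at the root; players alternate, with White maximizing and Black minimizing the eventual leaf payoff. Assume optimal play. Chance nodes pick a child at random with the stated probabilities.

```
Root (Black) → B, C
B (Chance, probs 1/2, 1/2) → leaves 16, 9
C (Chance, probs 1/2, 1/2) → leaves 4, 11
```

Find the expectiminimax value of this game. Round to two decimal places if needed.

7.5

B (Chance): 1/2·16 + 1/2·9 = 12.5
C (Chance): 1/2·4 + 1/2·11 = 7.5
Root (Black): min(12.5, 7.5) = 7.5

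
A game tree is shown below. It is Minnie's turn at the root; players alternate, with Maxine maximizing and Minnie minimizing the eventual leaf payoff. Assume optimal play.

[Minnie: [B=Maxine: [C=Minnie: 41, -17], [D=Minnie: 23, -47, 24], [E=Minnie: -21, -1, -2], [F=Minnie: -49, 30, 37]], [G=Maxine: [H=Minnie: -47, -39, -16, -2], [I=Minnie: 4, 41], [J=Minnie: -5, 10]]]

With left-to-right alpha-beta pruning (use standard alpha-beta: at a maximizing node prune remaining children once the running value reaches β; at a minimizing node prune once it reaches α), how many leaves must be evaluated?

C [α=-∞,β=+∞]: v=-17
D [α=-17,β=+∞]: v=-47 after child 2 ≤ α → α-cutoff, skip 1
E [α=-17,β=+∞]: v=-21 after child 1 ≤ α → α-cutoff, skip 2
F [α=-17,β=+∞]: v=-49 after child 1 ≤ α → α-cutoff, skip 2
B [α=-∞,β=+∞]: v=-17
H [α=-∞,β=-17]: v=-47
I [α=-47,β=-17]: v=4
G [α=-∞,β=-17]: v=4 after child 2 ≥ β → β-cutoff, skip 1
Root [α=-∞,β=+∞]: v=-17
Leaves evaluated: 12 of 19.

12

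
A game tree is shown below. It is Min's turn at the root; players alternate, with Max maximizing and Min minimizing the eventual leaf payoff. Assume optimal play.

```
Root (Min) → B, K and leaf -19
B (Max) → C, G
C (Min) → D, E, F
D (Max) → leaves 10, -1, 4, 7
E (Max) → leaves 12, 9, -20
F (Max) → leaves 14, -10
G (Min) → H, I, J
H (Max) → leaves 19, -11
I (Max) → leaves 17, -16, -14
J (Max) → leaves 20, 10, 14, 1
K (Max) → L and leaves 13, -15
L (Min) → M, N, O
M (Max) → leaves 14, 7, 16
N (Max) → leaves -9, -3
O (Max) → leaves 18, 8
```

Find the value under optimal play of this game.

-19

D (Max): max(10, -1, 4, 7) = 10
E (Max): max(12, 9, -20) = 12
F (Max): max(14, -10) = 14
C (Min): min(10, 12, 14) = 10
H (Max): max(19, -11) = 19
I (Max): max(17, -16, -14) = 17
J (Max): max(20, 10, 14, 1) = 20
G (Min): min(19, 17, 20) = 17
B (Max): max(10, 17) = 17
M (Max): max(14, 7, 16) = 16
N (Max): max(-9, -3) = -3
O (Max): max(18, 8) = 18
L (Min): min(16, -3, 18) = -3
K (Max): max(-3, 13, -15) = 13
Root (Min): min(17, 13, -19) = -19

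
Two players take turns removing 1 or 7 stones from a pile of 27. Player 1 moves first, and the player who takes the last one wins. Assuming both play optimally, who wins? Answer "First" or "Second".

Positions where the player to move wins (W) vs loses (L):
i:   0  1  2  3  4  5  6  7  8  9 10 11 12 13 14 15 16 17 18 19 20 21 22 23 24 25 26 27
     L  W  L  W  L  W  L  W  L  W  L  W  L  W  L  W  L  W  L  W  L  W  L  W  L  W  L  W
Position 27 is W, so the first player wins.

First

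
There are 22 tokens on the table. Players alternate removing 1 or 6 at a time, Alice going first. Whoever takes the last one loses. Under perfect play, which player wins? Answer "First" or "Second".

Second

i:   0  1  2  3  4  5  6  7  8  9 10 11 12 13 14 15 16 17 18 19 20 21 22
     W  L  W  L  W  L  W  W  L  W  L  W  L  W  W  L  W  L  W  L  W  W  L
Position 22 is L, so the second player wins.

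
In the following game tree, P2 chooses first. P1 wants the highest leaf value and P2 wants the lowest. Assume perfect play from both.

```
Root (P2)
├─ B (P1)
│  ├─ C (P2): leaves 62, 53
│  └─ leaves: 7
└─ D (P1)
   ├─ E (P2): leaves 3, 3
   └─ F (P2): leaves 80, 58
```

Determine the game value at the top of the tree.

53

C (P2): min(62, 53) = 53
B (P1): max(53, 7) = 53
E (P2): min(3, 3) = 3
F (P2): min(80, 58) = 58
D (P1): max(3, 58) = 58
Root (P2): min(53, 58) = 53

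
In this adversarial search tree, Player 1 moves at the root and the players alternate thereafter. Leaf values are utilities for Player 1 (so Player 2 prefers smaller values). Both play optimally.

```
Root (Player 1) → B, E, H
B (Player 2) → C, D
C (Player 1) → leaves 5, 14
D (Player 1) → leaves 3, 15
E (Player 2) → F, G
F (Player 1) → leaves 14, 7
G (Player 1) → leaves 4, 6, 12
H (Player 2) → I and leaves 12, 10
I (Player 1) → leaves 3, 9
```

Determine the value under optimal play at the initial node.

14

C (Player 1): max(5, 14) = 14
D (Player 1): max(3, 15) = 15
B (Player 2): min(14, 15) = 14
F (Player 1): max(14, 7) = 14
G (Player 1): max(4, 6, 12) = 12
E (Player 2): min(14, 12) = 12
I (Player 1): max(3, 9) = 9
H (Player 2): min(9, 12, 10) = 9
Root (Player 1): max(14, 12, 9) = 14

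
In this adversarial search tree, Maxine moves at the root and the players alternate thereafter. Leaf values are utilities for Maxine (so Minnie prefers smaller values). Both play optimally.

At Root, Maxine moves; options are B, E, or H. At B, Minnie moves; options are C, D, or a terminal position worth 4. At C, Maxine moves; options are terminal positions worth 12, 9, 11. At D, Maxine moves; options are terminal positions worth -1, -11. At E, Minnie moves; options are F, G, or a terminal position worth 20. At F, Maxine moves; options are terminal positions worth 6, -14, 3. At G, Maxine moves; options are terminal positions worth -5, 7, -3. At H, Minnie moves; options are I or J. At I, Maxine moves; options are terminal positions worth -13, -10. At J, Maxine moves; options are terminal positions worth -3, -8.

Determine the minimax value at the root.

6

C (Maxine): max(12, 9, 11) = 12
D (Maxine): max(-1, -11) = -1
B (Minnie): min(12, -1, 4) = -1
F (Maxine): max(6, -14, 3) = 6
G (Maxine): max(-5, 7, -3) = 7
E (Minnie): min(6, 7, 20) = 6
I (Maxine): max(-13, -10) = -10
J (Maxine): max(-3, -8) = -3
H (Minnie): min(-10, -3) = -10
Root (Maxine): max(-1, 6, -10) = 6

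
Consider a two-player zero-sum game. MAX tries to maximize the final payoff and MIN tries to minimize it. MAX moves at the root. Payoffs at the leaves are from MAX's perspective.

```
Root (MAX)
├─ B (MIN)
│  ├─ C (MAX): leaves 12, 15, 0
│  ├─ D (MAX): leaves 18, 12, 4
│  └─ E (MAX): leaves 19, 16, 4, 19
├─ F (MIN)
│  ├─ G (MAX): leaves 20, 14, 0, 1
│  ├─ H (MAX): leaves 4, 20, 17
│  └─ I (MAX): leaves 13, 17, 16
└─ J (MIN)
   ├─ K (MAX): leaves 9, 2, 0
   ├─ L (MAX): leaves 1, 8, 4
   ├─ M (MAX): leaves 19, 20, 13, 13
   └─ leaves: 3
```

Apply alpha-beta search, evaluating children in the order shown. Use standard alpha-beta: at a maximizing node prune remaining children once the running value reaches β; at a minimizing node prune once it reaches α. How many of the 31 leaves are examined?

C [α=-∞,β=+∞]: v=15
D [α=-∞,β=15]: v=18 after child 1 ≥ β → β-cutoff, skip 2
E [α=-∞,β=15]: v=19 after child 1 ≥ β → β-cutoff, skip 3
B [α=-∞,β=+∞]: v=15
G [α=15,β=+∞]: v=20
H [α=15,β=20]: v=20 after child 2 ≥ β → β-cutoff, skip 1
I [α=15,β=20]: v=17
F [α=15,β=+∞]: v=17
K [α=17,β=+∞]: v=9
J [α=17,β=+∞]: v=9 after child 1 ≤ α → α-cutoff, skip 3
Root [α=-∞,β=+∞]: v=17
Leaves evaluated: 17 of 31.

17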